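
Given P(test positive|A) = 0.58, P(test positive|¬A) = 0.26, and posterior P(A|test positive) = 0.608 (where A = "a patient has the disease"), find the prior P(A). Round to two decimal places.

Bayes' rule in odds form gives O(A|E) = O(A)·[P(E|A)/P(E|¬A)], hence O(A) = O(A|E)/LR.
Posterior odds = 0.608/(1−0.608) = 1.5510. LR = 0.58/0.26 = 2.2308.
Prior odds = 1.5510/2.2308 = 0.6953, so P(A) = 0.6953/(1+0.6953) ≈ 0.41.

P(A) = 0.41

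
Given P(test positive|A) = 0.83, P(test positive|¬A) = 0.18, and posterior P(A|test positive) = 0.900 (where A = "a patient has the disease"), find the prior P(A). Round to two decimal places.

In odds form, posterior odds = prior odds × likelihood ratio, so prior odds = posterior odds ÷ LR.
Posterior odds = 0.900/(1−0.900) = 9.0000. LR = 0.83/0.18 = 4.6111.
Prior odds = 9.0000/4.6111 = 1.9518, so P(A) = 1.9518/(1+1.9518) ≈ 0.66.

P(A) = 0.66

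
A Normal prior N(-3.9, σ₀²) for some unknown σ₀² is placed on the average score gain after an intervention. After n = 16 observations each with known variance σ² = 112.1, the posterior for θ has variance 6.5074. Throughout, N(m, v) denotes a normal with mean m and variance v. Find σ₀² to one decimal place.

σ₀² = 91.4

For the Normal–Normal model with known σ², precisions add: τ_n = τ₀ + n/σ².
So 1/σ₀² = 1/6.5074 − 16/112.1 = 0.153671 − 0.142730 = 0.010941.
Hence σ₀² = 1/0.010941 ≈ 91.4.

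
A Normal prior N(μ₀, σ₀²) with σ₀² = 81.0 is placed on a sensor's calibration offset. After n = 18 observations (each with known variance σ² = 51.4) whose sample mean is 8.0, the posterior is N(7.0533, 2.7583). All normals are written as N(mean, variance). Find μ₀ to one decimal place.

μ₀ = -19.8

With known observation variance, the Normal–Normal posterior has precision τ_n = τ₀ + n/σ² and mean μ_n = (τ₀μ₀ + (n/σ²)x̄)/τ_n.
Here τ₀ = 1/81.0 = 0.012346 and τ_data = 18/51.4 = 0.350195, so τ_n = 0.362541.
Rearranging for μ₀: μ₀ = (μ_n·τ_n − τ_data·x̄)/τ₀ = (7.0533·0.362541 − 0.350195·8.0) / 0.012346 = -0.244450/0.012346 ≈ -19.8.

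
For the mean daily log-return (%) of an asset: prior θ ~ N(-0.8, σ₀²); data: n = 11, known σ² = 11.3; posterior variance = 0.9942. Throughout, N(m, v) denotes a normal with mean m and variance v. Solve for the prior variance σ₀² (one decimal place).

σ₀² = 30.9

For the Normal–Normal model with known σ², precisions add: τ_n = τ₀ + n/σ².
So 1/σ₀² = 1/0.9942 − 11/11.3 = 1.005834 − 0.973451 = 0.032383.
Hence σ₀² = 1/0.032383 ≈ 30.9.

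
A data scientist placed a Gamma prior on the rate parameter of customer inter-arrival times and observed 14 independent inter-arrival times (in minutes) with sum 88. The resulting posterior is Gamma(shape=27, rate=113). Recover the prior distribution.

Gamma(shape=13, rate=25)

For an exponential likelihood with a Gamma(α, β) prior on the rate, n observations with total T give posterior Gamma(α+n, β+T).
So α = 27 − 14 = 13 and β = 113 − 88 = 25.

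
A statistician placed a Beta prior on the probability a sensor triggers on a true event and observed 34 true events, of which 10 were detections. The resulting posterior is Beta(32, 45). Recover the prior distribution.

A Beta(α, β) prior with s successes and f failures in binomial data gives a Beta(α+s, β+f) posterior.
Subtract the data counts: 32−10=22, 45−24=21.

Beta(22, 21)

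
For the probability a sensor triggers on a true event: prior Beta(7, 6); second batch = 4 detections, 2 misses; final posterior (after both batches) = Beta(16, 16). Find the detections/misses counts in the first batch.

Sequential conjugate updates are equivalent to a single update on the pooled data, so total successes = posterior α − prior α and total failures = posterior β − prior β.
Total across both batches: 16−7=9 detections, 16−6=10 misses.
Subtract the second batch: 9−4=5 detections and 10−2=8 misses.

5 detections and 8 misses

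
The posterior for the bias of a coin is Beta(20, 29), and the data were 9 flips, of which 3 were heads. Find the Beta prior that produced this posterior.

Beta(17, 23)

Beta is conjugate to the binomial likelihood: posterior = Beta(a+s, b+f).
So a = 20 − 3 = 17 and b = 29 − 6 = 23.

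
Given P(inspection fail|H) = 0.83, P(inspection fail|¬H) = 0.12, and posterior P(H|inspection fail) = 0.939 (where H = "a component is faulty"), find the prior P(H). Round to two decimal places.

Bayes' rule in odds form gives O(H|E) = O(H)·[P(E|H)/P(E|¬H)], hence O(H) = O(H|E)/LR.
Posterior odds = 0.939/(1−0.939) = 15.3934. LR = 0.83/0.12 = 6.9167.
Prior odds = 15.3934/6.9167 = 2.2255, so P(H) = 2.2255/(1+2.2255) ≈ 0.69.

P(H) = 0.69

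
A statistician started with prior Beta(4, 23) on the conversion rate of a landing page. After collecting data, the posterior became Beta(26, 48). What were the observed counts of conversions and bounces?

Beta is conjugate to the binomial likelihood: posterior = Beta(a+s, b+f).
So s = 26 − 4 = 22 and f = 48 − 23 = 25.

22 conversions and 25 bounces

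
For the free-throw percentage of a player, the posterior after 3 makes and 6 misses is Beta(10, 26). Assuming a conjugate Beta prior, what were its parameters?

Under Beta–binomial conjugacy the posterior parameters are (a+s, b+f).
Subtract the data counts: 10−3=7, 26−6=20.

Beta(7, 20)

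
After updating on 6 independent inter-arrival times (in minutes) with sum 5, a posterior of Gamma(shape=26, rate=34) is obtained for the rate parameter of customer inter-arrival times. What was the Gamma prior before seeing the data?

Gamma(shape=20, rate=29)

Gamma–exponential conjugacy: posterior shape = α + n, posterior rate = β + Σtᵢ.
So α = 26 − 6 = 20 and β = 34 − 5 = 29.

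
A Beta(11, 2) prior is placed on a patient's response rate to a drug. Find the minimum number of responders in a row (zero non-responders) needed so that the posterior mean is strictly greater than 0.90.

After k responders and 0 non-responders the posterior is Beta(11+k, 2), with mean (11+k)/(11+2+k).
Set (11+k)/(13+k) > 0.90 and solve: k > (0.90·13 − 11)/(1 − 0.90) = 7.000.
The smallest integer exceeding 7.000 is 8, and checking k=8: (19)/(21) = 0.9048 > 0.90.

k = 8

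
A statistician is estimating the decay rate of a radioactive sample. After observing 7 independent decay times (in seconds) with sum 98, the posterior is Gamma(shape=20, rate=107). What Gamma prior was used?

Gamma(shape=13, rate=9)

For an exponential likelihood with a Gamma(α, β) prior on the rate, n observations with total T give posterior Gamma(α+n, β+T).
So α = 20 − 7 = 13 and β = 107 − 98 = 9.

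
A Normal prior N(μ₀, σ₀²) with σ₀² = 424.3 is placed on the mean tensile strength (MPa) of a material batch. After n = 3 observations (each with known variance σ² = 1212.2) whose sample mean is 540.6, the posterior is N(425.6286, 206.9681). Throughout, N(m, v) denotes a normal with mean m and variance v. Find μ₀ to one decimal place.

μ₀ = 304.9

The posterior mean is a precision-weighted average: μ_n = (τ₀μ₀ + τ_data·x̄)/(τ₀+τ_data), with τ₀=1/σ₀² and τ_data=n/σ².
Here τ₀ = 1/424.3 = 0.002357 and τ_data = 3/1212.2 = 0.002475, so τ_n = 0.004832.
Rearranging for μ₀: μ₀ = (μ_n·τ_n − τ_data·x̄)/τ₀ = (425.6286·0.004832 − 0.002475·540.6) / 0.002357 = 0.718652/0.002357 ≈ 304.9.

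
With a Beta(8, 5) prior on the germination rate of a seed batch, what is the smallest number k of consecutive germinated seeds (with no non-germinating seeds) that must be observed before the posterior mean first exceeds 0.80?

k = 13

After k germinated seeds and 0 non-germinating seeds the posterior is Beta(8+k, 5), with mean (8+k)/(8+5+k).
Set (8+k)/(13+k) > 0.80 and solve: k > (0.80·13 − 8)/(1 − 0.80) = 12.000.
The smallest integer exceeding 12.000 is 13.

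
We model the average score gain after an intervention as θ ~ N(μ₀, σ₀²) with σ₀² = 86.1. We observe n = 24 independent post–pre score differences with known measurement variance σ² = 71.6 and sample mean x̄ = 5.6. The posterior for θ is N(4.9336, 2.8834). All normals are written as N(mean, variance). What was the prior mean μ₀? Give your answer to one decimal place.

μ₀ = -14.3

The posterior mean is a precision-weighted average: μ_n = (τ₀μ₀ + τ_data·x̄)/(τ₀+τ_data), with τ₀=1/σ₀² and τ_data=n/σ².
Here τ₀ = 1/86.1 = 0.011614 and τ_data = 24/71.6 = 0.335196, so τ_n = 0.346810.
Rearranging for μ₀: μ₀ = (μ_n·τ_n − τ_data·x̄)/τ₀ = (4.9336·0.346810 − 0.335196·5.6) / 0.011614 = -0.166076/0.011614 ≈ -14.3.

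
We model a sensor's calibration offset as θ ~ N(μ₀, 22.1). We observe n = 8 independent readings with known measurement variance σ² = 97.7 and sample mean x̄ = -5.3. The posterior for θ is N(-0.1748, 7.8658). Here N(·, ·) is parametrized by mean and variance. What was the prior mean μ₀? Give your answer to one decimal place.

The posterior mean is a precision-weighted average: μ_n = (τ₀μ₀ + τ_data·x̄)/(τ₀+τ_data), with τ₀=1/σ₀² and τ_data=n/σ².
Here τ₀ = 1/22.1 = 0.045249 and τ_data = 8/97.7 = 0.081883, so τ_n = 0.127132.
Rearranging for μ₀: μ₀ = (μ_n·τ_n − τ_data·x̄)/τ₀ = (-0.1748·0.127132 − 0.081883·-5.3) / 0.045249 = 0.411757/0.045249 ≈ 9.1.

μ₀ = 9.1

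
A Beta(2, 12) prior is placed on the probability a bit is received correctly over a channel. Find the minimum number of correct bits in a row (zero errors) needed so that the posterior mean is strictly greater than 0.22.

After k correct bits and 0 errors the posterior is Beta(2+k, 12), with mean (2+k)/(2+12+k).
Set (2+k)/(14+k) > 0.22 and solve: k > (0.22·14 − 2)/(1 − 0.22) = 1.385.
The smallest integer exceeding 1.385 is 2, and checking k=2: (4)/(16) = 0.2500 > 0.22.

k = 2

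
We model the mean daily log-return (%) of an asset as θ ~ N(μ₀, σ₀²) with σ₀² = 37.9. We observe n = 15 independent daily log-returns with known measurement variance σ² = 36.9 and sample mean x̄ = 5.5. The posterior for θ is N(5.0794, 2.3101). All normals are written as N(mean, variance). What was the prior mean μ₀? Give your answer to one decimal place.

With known observation variance, the Normal–Normal posterior has precision τ_n = τ₀ + n/σ² and mean μ_n = (τ₀μ₀ + (n/σ²)x̄)/τ_n.
Here τ₀ = 1/37.9 = 0.026385 and τ_data = 15/36.9 = 0.406504, so τ_n = 0.432889.
Rearranging for μ₀: μ₀ = (μ_n·τ_n − τ_data·x̄)/τ₀ = (5.0794·0.432889 − 0.406504·5.5) / 0.026385 = -0.036956/0.026385 ≈ -1.4.

μ₀ = -1.4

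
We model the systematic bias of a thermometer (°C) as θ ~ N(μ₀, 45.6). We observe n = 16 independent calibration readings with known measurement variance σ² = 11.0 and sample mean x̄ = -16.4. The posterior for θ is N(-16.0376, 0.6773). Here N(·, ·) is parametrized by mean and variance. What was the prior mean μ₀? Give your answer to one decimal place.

μ₀ = 8.0

With known observation variance, the Normal–Normal posterior has precision τ_n = τ₀ + n/σ² and mean μ_n = (τ₀μ₀ + (n/σ²)x̄)/τ_n.
Here τ₀ = 1/45.6 = 0.021930 and τ_data = 16/11.0 = 1.454545, so τ_n = 1.476475.
Rearranging for μ₀: μ₀ = (μ_n·τ_n − τ_data·x̄)/τ₀ = (-16.0376·1.476475 − 1.454545·-16.4) / 0.021930 = 0.175423/0.021930 ≈ 8.0.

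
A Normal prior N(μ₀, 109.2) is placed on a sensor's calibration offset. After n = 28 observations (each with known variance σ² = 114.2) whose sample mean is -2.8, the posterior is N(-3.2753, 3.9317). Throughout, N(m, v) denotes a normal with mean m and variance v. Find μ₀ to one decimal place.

The posterior mean is a precision-weighted average: μ_n = (τ₀μ₀ + τ_data·x̄)/(τ₀+τ_data), with τ₀=1/σ₀² and τ_data=n/σ².
Here τ₀ = 1/109.2 = 0.009158 and τ_data = 28/114.2 = 0.245184, so τ_n = 0.254342.
Rearranging for μ₀: μ₀ = (μ_n·τ_n − τ_data·x̄)/τ₀ = (-3.2753·0.254342 − 0.245184·-2.8) / 0.009158 = -0.146531/0.009158 ≈ -16.0.

μ₀ = -16.0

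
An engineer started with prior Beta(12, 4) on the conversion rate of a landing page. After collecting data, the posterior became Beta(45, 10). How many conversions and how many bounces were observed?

33 conversions and 6 bounces

Under Beta–binomial conjugacy the posterior parameters are (a+s, b+f).
So s = 45 − 12 = 33 and f = 10 − 4 = 6.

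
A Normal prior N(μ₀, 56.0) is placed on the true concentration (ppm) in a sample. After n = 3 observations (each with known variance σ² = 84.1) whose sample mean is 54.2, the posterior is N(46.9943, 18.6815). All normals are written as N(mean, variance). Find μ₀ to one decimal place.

With known observation variance, the Normal–Normal posterior has precision τ_n = τ₀ + n/σ² and mean μ_n = (τ₀μ₀ + (n/σ²)x̄)/τ_n.
Here τ₀ = 1/56.0 = 0.017857 and τ_data = 3/84.1 = 0.035672, so τ_n = 0.053529.
Rearranging for μ₀: μ₀ = (μ_n·τ_n − τ_data·x̄)/τ₀ = (46.9943·0.053529 − 0.035672·54.2) / 0.017857 = 0.582135/0.017857 ≈ 32.6.

μ₀ = 32.6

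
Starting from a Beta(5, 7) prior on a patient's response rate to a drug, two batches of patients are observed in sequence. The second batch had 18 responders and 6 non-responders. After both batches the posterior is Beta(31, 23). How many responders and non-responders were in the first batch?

8 responders and 10 non-responders

Sequential conjugate updates are equivalent to a single update on the pooled data, so total successes = posterior α − prior α and total failures = posterior β − prior β.
Total across both batches: 31−5=26 responders, 23−7=16 non-responders.
Subtract the second batch: 26−18=8 responders and 16−6=10 non-responders.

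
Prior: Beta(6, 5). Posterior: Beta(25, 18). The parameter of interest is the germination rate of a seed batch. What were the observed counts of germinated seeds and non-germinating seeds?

19 germinated seeds and 13 non-germinating seeds

Under Beta–binomial conjugacy the posterior parameters are (a+s, b+f).
So s = 25 − 6 = 19 and f = 18 − 5 = 13.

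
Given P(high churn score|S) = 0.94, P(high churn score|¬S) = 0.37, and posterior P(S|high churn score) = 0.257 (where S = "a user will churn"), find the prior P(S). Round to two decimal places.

Bayes' rule in odds form gives O(S|E) = O(S)·[P(E|S)/P(E|¬S)], hence O(S) = O(S|E)/LR.
Posterior odds = 0.257/(1−0.257) = 0.3459. LR = 0.94/0.37 = 2.5405.
Prior odds = 0.3459/2.5405 = 0.1362, so P(S) = 0.1362/(1+0.1362) ≈ 0.12.

P(S) = 0.12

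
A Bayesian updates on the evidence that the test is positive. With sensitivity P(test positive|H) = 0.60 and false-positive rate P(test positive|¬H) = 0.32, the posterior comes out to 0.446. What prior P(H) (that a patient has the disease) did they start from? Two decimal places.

Bayes' rule in odds form gives O(H|E) = O(H)·[P(E|H)/P(E|¬H)], hence O(H) = O(H|E)/LR.
Posterior odds = 0.446/(1−0.446) = 0.8051. LR = 0.60/0.32 = 1.8750.
Prior odds = 0.8051/1.8750 = 0.4294, so P(H) = 0.4294/(1+0.4294) ≈ 0.30.

P(H) = 0.30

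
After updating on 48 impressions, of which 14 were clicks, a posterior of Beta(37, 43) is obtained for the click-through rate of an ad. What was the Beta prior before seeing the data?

Beta(23, 9)

Beta is conjugate to the binomial likelihood: posterior = Beta(α+s, β+f).
Subtract the data counts: 37−14=23, 43−34=9.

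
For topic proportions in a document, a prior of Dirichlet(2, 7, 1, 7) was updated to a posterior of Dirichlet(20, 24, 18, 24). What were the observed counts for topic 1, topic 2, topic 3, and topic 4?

counts (18, 17, 17, 17)

For a Dirichlet(α) prior with multinomial counts c, the posterior is Dirichlet(α + c) componentwise.
Counts are posterior − prior componentwise: 20−2=18, 24−7=17, 18−1=17, 24−7=17.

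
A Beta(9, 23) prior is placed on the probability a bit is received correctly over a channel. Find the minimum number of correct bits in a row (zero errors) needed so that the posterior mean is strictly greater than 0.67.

After k correct bits and 0 errors the posterior is Beta(9+k, 23), with mean (9+k)/(9+23+k).
Set (9+k)/(32+k) > 0.67 and solve: k > (0.67·32 − 9)/(1 − 0.67) = 37.697.
The smallest integer exceeding 37.697 is 38, and checking k=38: (47)/(70) = 0.6714 > 0.67.

k = 38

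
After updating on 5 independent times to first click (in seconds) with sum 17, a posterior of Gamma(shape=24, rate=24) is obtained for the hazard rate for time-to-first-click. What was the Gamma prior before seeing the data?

Gamma(shape=19, rate=7)

For an exponential likelihood with a Gamma(α, β) prior on the rate, n observations with total T give posterior Gamma(α+n, β+T).
So α = 24 − 5 = 19 and β = 24 − 17 = 7.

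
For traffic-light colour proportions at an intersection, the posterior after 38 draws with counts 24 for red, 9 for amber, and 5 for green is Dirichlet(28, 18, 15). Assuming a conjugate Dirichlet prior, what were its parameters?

For a Dirichlet(α) prior with multinomial counts c, the posterior is Dirichlet(α + c) componentwise.
Subtract each count from the matching posterior parameter: 28−24=4, 18−9=9, 15−5=10.

Dirichlet(4, 9, 10)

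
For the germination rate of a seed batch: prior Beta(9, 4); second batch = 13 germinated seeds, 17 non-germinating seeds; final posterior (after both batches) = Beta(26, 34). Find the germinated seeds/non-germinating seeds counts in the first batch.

4 germinated seeds and 13 non-germinating seeds

Because Beta–binomial updating is additive in the counts, the combined data contributed (α_post−α_prior, β_post−β_prior) successes and failures.
Total across both batches: 26−9=17 germinated seeds, 34−4=30 non-germinating seeds.
Subtract the second batch: 17−13=4 germinated seeds and 30−17=13 non-germinating seeds.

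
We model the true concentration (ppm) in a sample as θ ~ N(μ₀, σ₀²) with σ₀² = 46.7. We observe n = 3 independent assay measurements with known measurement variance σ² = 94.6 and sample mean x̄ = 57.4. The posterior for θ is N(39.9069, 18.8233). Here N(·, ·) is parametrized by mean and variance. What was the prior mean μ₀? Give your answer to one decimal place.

μ₀ = 14.0

The posterior mean is a precision-weighted average: μ_n = (τ₀μ₀ + τ_data·x̄)/(τ₀+τ_data), with τ₀=1/σ₀² and τ_data=n/σ².
Here τ₀ = 1/46.7 = 0.021413 and τ_data = 3/94.6 = 0.031712, so τ_n = 0.053125.
Rearranging for μ₀: μ₀ = (μ_n·τ_n − τ_data·x̄)/τ₀ = (39.9069·0.053125 − 0.031712·57.4) / 0.021413 = 0.299785/0.021413 ≈ 14.0.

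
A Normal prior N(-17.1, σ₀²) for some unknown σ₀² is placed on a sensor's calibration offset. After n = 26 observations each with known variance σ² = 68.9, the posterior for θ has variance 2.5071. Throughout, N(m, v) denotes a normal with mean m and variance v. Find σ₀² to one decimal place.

Posterior precision equals prior precision plus data precision: 1/σ_n² = 1/σ₀² + n/σ².
So 1/σ₀² = 1/2.5071 − 26/68.9 = 0.398867 − 0.377358 = 0.021509.
Hence σ₀² = 1/0.021509 ≈ 46.5.

σ₀² = 46.5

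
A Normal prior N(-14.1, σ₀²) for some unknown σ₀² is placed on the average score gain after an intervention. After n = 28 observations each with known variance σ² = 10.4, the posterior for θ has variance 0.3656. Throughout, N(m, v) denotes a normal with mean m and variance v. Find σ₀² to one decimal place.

σ₀² = 23.3

Posterior precision equals prior precision plus data precision: 1/σ_n² = 1/σ₀² + n/σ².
So 1/σ₀² = 1/0.3656 − 28/10.4 = 2.735230 − 2.692308 = 0.042922.
Hence σ₀² = 1/0.042922 ≈ 23.3.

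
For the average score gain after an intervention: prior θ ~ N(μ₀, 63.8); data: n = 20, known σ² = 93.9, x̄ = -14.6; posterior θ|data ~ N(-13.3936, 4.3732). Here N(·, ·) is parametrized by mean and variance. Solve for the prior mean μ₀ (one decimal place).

With known observation variance, the Normal–Normal posterior has precision τ_n = τ₀ + n/σ² and mean μ_n = (τ₀μ₀ + (n/σ²)x̄)/τ_n.
Here τ₀ = 1/63.8 = 0.015674 and τ_data = 20/93.9 = 0.212993, so τ_n = 0.228667.
Rearranging for μ₀: μ₀ = (μ_n·τ_n − τ_data·x̄)/τ₀ = (-13.3936·0.228667 − 0.212993·-14.6) / 0.015674 = 0.047023/0.015674 ≈ 3.0.

μ₀ = 3.0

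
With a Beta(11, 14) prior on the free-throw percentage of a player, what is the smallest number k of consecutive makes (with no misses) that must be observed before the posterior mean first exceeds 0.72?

After k makes and 0 misses the posterior is Beta(11+k, 14), with mean (11+k)/(11+14+k).
Set (11+k)/(25+k) > 0.72 and solve: k > (0.72·25 − 11)/(1 − 0.72) = 25.000.
The smallest integer exceeding 25.000 is 26.

k = 26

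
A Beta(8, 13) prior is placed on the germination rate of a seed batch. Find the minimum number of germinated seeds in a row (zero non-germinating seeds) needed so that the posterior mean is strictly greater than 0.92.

k = 142

After k germinated seeds and 0 non-germinating seeds the posterior is Beta(8+k, 13), with mean (8+k)/(8+13+k).
Set (8+k)/(21+k) > 0.92 and solve: k > (0.92·21 − 8)/(1 − 0.92) = 141.500.
The smallest integer exceeding 141.500 is 142, and checking k=142: (150)/(163) = 0.9202 > 0.92.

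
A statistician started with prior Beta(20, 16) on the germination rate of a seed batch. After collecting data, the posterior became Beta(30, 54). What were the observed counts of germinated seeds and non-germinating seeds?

A Beta(a, b) prior with s successes and f failures in binomial data gives a Beta(a+s, b+f) posterior.
So s = 30 − 20 = 10 and f = 54 − 16 = 38.

10 germinated seeds and 38 non-germinating seeds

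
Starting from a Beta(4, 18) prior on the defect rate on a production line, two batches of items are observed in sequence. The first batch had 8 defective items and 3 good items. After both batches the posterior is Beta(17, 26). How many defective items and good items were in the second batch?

Because Beta–binomial updating is additive in the counts, the combined data contributed (α_post−α_prior, β_post−β_prior) successes and failures.
Total across both batches: 17−4=13 defective items, 26−18=8 good items.
Subtract the first batch: 13−8=5 defective items and 8−3=5 good items.

5 defective items and 5 good items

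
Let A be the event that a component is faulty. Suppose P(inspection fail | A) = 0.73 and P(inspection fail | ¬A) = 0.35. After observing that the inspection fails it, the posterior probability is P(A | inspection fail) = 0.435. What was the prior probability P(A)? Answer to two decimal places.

P(A) = 0.27

In odds form, posterior odds = prior odds × likelihood ratio, so prior odds = posterior odds ÷ LR.
Posterior odds = 0.435/(1−0.435) = 0.7699. LR = 0.73/0.35 = 2.0857.
Prior odds = 0.7699/2.0857 = 0.3691, so P(A) = 0.3691/(1+0.3691) ≈ 0.27.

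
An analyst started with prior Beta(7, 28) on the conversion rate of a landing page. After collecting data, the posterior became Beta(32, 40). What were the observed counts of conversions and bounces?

25 conversions and 12 bounces

Under Beta–binomial conjugacy the posterior parameters are (α+s, β+f).
Match parameters: s=32−7=25, f=40−28=12.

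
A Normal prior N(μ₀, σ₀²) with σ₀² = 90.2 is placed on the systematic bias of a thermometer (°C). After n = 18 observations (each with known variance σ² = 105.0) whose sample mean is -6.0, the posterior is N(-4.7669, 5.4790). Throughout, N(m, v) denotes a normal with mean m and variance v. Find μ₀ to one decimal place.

μ₀ = 14.3

With known observation variance, the Normal–Normal posterior has precision τ_n = τ₀ + n/σ² and mean μ_n = (τ₀μ₀ + (n/σ²)x̄)/τ_n.
Here τ₀ = 1/90.2 = 0.011086 and τ_data = 18/105.0 = 0.171429, so τ_n = 0.182515.
Rearranging for μ₀: μ₀ = (μ_n·τ_n − τ_data·x̄)/τ₀ = (-4.7669·0.182515 − 0.171429·-6.0) / 0.011086 = 0.158543/0.011086 ≈ 14.3.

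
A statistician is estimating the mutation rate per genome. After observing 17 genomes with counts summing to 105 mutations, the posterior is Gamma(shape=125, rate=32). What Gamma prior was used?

Gamma(shape=20, rate=15)

Gamma–Poisson conjugacy: posterior shape = α + Σxᵢ, posterior rate = β + n.
So α = 125 − 105 = 20 and β = 32 − 17 = 15.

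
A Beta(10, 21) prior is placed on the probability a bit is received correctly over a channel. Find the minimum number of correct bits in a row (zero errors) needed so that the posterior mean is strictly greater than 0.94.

After k correct bits and 0 errors the posterior is Beta(10+k, 21), with mean (10+k)/(10+21+k).
Set (10+k)/(31+k) > 0.94 and solve: k > (0.94·31 − 10)/(1 − 0.94) = 319.000.
The smallest integer exceeding 319.000 is 320, and checking k=320: (330)/(351) = 0.9402 > 0.94.

k = 320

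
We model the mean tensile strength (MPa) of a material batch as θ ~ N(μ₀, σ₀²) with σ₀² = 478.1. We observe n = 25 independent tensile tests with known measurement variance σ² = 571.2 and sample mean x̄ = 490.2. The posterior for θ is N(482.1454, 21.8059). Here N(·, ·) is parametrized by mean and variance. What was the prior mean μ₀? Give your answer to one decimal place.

μ₀ = 313.6

With known observation variance, the Normal–Normal posterior has precision τ_n = τ₀ + n/σ² and mean μ_n = (τ₀μ₀ + (n/σ²)x̄)/τ_n.
Here τ₀ = 1/478.1 = 0.002092 and τ_data = 25/571.2 = 0.043768, so τ_n = 0.045860.
Rearranging for μ₀: μ₀ = (μ_n·τ_n − τ_data·x̄)/τ₀ = (482.1454·0.045860 − 0.043768·490.2) / 0.002092 = 0.656114/0.002092 ≈ 313.6.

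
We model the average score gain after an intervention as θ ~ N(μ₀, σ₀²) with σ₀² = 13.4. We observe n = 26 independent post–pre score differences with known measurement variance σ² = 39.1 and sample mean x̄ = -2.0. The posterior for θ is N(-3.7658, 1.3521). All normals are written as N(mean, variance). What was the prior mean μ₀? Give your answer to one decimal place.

With known observation variance, the Normal–Normal posterior has precision τ_n = τ₀ + n/σ² and mean μ_n = (τ₀μ₀ + (n/σ²)x̄)/τ_n.
Here τ₀ = 1/13.4 = 0.074627 and τ_data = 26/39.1 = 0.664962, so τ_n = 0.739589.
Rearranging for μ₀: μ₀ = (μ_n·τ_n − τ_data·x̄)/τ₀ = (-3.7658·0.739589 − 0.664962·-2.0) / 0.074627 = -1.455220/0.074627 ≈ -19.5.

μ₀ = -19.5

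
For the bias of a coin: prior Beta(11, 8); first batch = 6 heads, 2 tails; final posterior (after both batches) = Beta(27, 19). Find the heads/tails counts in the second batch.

Because Beta–binomial updating is additive in the counts, the combined data contributed (α_post−α_prior, β_post−β_prior) successes and failures.
Total across both batches: 27−11=16 heads, 19−8=11 tails.
Subtract the first batch: 16−6=10 heads and 11−2=9 tails.

10 heads and 9 tails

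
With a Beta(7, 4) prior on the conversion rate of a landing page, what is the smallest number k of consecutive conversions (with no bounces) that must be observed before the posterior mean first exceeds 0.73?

After k conversions and 0 bounces the posterior is Beta(7+k, 4), with mean (7+k)/(7+4+k).
Set (7+k)/(11+k) > 0.73 and solve: k > (0.73·11 − 7)/(1 − 0.73) = 3.815.
The smallest integer exceeding 3.815 is 4.

k = 4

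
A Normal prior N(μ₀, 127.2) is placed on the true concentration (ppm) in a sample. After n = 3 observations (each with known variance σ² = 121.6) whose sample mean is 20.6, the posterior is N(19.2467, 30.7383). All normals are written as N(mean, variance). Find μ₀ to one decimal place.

The posterior mean is a precision-weighted average: μ_n = (τ₀μ₀ + τ_data·x̄)/(τ₀+τ_data), with τ₀=1/σ₀² and τ_data=n/σ².
Here τ₀ = 1/127.2 = 0.007862 and τ_data = 3/121.6 = 0.024671, so τ_n = 0.032533.
Rearranging for μ₀: μ₀ = (μ_n·τ_n − τ_data·x̄)/τ₀ = (19.2467·0.032533 − 0.024671·20.6) / 0.007862 = 0.117930/0.007862 ≈ 15.0.

μ₀ = 15.0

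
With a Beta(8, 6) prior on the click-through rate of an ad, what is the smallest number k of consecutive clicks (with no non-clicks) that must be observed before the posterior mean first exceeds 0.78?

After k clicks and 0 non-clicks the posterior is Beta(8+k, 6), with mean (8+k)/(8+6+k).
Set (8+k)/(14+k) > 0.78 and solve: k > (0.78·14 − 8)/(1 − 0.78) = 13.273.
The smallest integer exceeding 13.273 is 14.

k = 14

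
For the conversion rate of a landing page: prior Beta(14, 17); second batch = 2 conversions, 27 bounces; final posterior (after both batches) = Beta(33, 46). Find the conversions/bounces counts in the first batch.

17 conversions and 2 bounces

Sequential conjugate updates are equivalent to a single update on the pooled data, so total successes = posterior α − prior α and total failures = posterior β − prior β.
Total across both batches: 33−14=19 conversions, 46−17=29 bounces.
Subtract the second batch: 19−2=17 conversions and 29−27=2 bounces.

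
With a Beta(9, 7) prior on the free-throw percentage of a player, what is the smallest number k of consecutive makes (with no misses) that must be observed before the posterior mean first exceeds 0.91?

k = 62

After k makes and 0 misses the posterior is Beta(9+k, 7), with mean (9+k)/(9+7+k).
Set (9+k)/(16+k) > 0.91 and solve: k > (0.91·16 − 9)/(1 − 0.91) = 61.778.
The smallest integer exceeding 61.778 is 62.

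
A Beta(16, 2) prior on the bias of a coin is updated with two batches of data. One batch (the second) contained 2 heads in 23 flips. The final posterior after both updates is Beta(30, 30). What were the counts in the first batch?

12 heads and 7 tails

Because Beta–binomial updating is additive in the counts, the combined data contributed (α_post−α_prior, β_post−β_prior) successes and failures.
Total across both batches: 30−16=14 heads, 30−2=28 tails.
Subtract the second batch: 14−2=12 heads and 28−21=7 tails.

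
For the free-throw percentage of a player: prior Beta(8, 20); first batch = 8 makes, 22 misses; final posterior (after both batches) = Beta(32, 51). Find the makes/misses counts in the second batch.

Sequential conjugate updates are equivalent to a single update on the pooled data, so total successes = posterior α − prior α and total failures = posterior β − prior β.
Total across both batches: 32−8=24 makes, 51−20=31 misses.
Subtract the first batch: 24−8=16 makes and 31−22=9 misses.

16 makes and 9 misses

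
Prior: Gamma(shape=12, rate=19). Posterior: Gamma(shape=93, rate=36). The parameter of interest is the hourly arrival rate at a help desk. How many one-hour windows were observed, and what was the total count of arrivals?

A Gamma(α, β) prior (rate parametrization) on a Poisson rate with n observations summing to S gives posterior Gamma(α+S, β+n).
Matching: Σxᵢ = 93 − 12 = 81 and n = 36 − 19 = 17.

n = 17 one-hour windows with total 81 arrivals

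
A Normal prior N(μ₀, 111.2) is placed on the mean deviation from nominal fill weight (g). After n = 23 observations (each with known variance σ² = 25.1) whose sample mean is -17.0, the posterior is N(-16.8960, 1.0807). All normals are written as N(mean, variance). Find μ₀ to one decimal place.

With known observation variance, the Normal–Normal posterior has precision τ_n = τ₀ + n/σ² and mean μ_n = (τ₀μ₀ + (n/σ²)x̄)/τ_n.
Here τ₀ = 1/111.2 = 0.008993 and τ_data = 23/25.1 = 0.916335, so τ_n = 0.925328.
Rearranging for μ₀: μ₀ = (μ_n·τ_n − τ_data·x̄)/τ₀ = (-16.8960·0.925328 − 0.916335·-17.0) / 0.008993 = -0.056647/0.008993 ≈ -6.3.

μ₀ = -6.3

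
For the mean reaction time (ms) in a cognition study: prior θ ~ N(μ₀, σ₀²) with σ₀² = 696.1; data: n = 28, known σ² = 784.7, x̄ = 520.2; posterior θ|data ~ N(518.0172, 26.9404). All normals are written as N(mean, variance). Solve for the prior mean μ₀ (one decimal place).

μ₀ = 463.8

With known observation variance, the Normal–Normal posterior has precision τ_n = τ₀ + n/σ² and mean μ_n = (τ₀μ₀ + (n/σ²)x̄)/τ_n.
Here τ₀ = 1/696.1 = 0.001437 and τ_data = 28/784.7 = 0.035682, so τ_n = 0.037119.
Rearranging for μ₀: μ₀ = (μ_n·τ_n − τ_data·x̄)/τ₀ = (518.0172·0.037119 − 0.035682·520.2) / 0.001437 = 0.666504/0.001437 ≈ 463.8.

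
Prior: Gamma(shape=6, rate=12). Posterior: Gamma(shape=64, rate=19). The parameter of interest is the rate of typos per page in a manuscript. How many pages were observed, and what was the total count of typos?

Gamma–Poisson conjugacy: posterior shape = α + Σxᵢ, posterior rate = β + n.
Matching: Σxᵢ = 64 − 6 = 58 and n = 19 − 12 = 7.

n = 7 pages with total 58 typos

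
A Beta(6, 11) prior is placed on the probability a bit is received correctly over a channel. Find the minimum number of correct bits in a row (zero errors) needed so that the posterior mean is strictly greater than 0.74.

After k correct bits and 0 errors the posterior is Beta(6+k, 11), with mean (6+k)/(6+11+k).
Set (6+k)/(17+k) > 0.74 and solve: k > (0.74·17 − 6)/(1 − 0.74) = 25.308.
The smallest integer exceeding 25.308 is 26, and checking k=26: (32)/(43) = 0.7442 > 0.74.

k = 26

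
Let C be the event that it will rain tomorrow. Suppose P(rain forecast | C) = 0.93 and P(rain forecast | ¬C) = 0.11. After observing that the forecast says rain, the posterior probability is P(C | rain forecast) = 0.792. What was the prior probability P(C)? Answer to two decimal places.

P(C) = 0.31

In odds form, posterior odds = prior odds × likelihood ratio, so prior odds = posterior odds ÷ LR.
Posterior odds = 0.792/(1−0.792) = 3.8077. LR = 0.93/0.11 = 8.4545.
Prior odds = 3.8077/8.4545 = 0.4504, so P(C) = 0.4504/(1+0.4504) ≈ 0.31.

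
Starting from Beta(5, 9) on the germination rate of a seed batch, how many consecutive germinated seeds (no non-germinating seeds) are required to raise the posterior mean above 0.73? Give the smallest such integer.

k = 20

After k germinated seeds and 0 non-germinating seeds the posterior is Beta(5+k, 9), with mean (5+k)/(5+9+k).
Set (5+k)/(14+k) > 0.73 and solve: k > (0.73·14 − 5)/(1 − 0.73) = 19.333.
The smallest integer exceeding 19.333 is 20, and checking k=20: (25)/(34) = 0.7353 > 0.73.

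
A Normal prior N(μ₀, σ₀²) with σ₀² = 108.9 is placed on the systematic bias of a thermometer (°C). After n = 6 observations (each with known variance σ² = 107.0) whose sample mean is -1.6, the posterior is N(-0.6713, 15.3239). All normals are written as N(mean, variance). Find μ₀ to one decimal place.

μ₀ = 5.0

With known observation variance, the Normal–Normal posterior has precision τ_n = τ₀ + n/σ² and mean μ_n = (τ₀μ₀ + (n/σ²)x̄)/τ_n.
Here τ₀ = 1/108.9 = 0.009183 and τ_data = 6/107.0 = 0.056075, so τ_n = 0.065258.
Rearranging for μ₀: μ₀ = (μ_n·τ_n − τ_data·x̄)/τ₀ = (-0.6713·0.065258 − 0.056075·-1.6) / 0.009183 = 0.045912/0.009183 ≈ 5.0.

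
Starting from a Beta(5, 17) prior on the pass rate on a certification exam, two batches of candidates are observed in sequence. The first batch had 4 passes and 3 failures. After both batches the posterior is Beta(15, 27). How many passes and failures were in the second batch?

6 passes and 7 failures

Sequential conjugate updates are equivalent to a single update on the pooled data, so total successes = posterior α − prior α and total failures = posterior β − prior β.
Total across both batches: 15−5=10 passes, 27−17=10 failures.
Subtract the first batch: 10−4=6 passes and 10−3=7 failures.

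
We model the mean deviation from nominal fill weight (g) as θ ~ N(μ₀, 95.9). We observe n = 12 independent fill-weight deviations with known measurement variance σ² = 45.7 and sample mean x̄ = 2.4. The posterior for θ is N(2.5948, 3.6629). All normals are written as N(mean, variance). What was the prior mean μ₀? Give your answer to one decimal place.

μ₀ = 7.5

The posterior mean is a precision-weighted average: μ_n = (τ₀μ₀ + τ_data·x̄)/(τ₀+τ_data), with τ₀=1/σ₀² and τ_data=n/σ².
Here τ₀ = 1/95.9 = 0.010428 and τ_data = 12/45.7 = 0.262582, so τ_n = 0.273010.
Rearranging for μ₀: μ₀ = (μ_n·τ_n − τ_data·x̄)/τ₀ = (2.5948·0.273010 − 0.262582·2.4) / 0.010428 = 0.078210/0.010428 ≈ 7.5.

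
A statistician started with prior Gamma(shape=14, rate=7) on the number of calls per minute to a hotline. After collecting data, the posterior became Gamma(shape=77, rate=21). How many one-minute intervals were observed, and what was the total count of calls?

n = 14 one-minute intervals with total 63 calls

A Gamma(α, β) prior (rate parametrization) on a Poisson rate with n observations summing to S gives posterior Gamma(α+S, β+n).
Matching: Σxᵢ = 77 − 14 = 63 and n = 21 − 7 = 14.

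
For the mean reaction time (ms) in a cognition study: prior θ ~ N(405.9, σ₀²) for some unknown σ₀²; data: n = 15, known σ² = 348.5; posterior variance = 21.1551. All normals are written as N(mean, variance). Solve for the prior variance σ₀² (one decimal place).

For the Normal–Normal model with known σ², precisions add: τ_n = τ₀ + n/σ².
So 1/σ₀² = 1/21.1551 − 15/348.5 = 0.047270 − 0.043042 = 0.004228.
Hence σ₀² = 1/0.004228 ≈ 236.5.

σ₀² = 236.5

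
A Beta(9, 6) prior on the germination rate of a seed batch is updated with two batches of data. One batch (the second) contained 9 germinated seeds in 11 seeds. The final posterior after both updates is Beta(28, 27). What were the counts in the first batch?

Sequential conjugate updates are equivalent to a single update on the pooled data, so total successes = posterior α − prior α and total failures = posterior β − prior β.
Total across both batches: 28−9=19 germinated seeds, 27−6=21 non-germinating seeds.
Subtract the second batch: 19−9=10 germinated seeds and 21−2=19 non-germinating seeds.

10 germinated seeds and 19 non-germinating seeds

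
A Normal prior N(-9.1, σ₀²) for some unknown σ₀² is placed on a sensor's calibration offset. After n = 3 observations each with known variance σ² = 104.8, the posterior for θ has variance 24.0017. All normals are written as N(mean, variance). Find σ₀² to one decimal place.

For the Normal–Normal model with known σ², precisions add: τ_n = τ₀ + n/σ².
So 1/σ₀² = 1/24.0017 − 3/104.8 = 0.041664 − 0.028626 = 0.013038.
Hence σ₀² = 1/0.013038 ≈ 76.7.

σ₀² = 76.7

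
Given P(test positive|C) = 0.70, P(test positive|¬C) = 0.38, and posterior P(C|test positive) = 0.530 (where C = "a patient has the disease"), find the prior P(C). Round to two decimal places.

Bayes' rule in odds form gives O(C|E) = O(C)·[P(E|C)/P(E|¬C)], hence O(C) = O(C|E)/LR.
Posterior odds = 0.530/(1−0.530) = 1.1277. LR = 0.70/0.38 = 1.8421.
Prior odds = 1.1277/1.8421 = 0.6122, so P(C) = 0.6122/(1+0.6122) ≈ 0.38.

P(C) = 0.38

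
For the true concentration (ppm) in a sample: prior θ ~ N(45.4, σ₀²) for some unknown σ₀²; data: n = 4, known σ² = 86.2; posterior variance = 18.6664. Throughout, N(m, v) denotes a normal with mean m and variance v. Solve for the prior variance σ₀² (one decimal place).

Posterior precision equals prior precision plus data precision: 1/σ_n² = 1/σ₀² + n/σ².
So 1/σ₀² = 1/18.6664 − 4/86.2 = 0.053572 − 0.046404 = 0.007168.
Hence σ₀² = 1/0.007168 ≈ 139.5.

σ₀² = 139.5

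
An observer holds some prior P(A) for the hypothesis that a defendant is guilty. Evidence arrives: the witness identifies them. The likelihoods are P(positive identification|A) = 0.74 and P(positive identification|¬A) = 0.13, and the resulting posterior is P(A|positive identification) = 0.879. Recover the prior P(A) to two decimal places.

P(A) = 0.56

In odds form, posterior odds = prior odds × likelihood ratio, so prior odds = posterior odds ÷ LR.
Posterior odds = 0.879/(1−0.879) = 7.2645. LR = 0.74/0.13 = 5.6923.
Prior odds = 7.2645/5.6923 = 1.2762, so P(A) = 1.2762/(1+1.2762) ≈ 0.56.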